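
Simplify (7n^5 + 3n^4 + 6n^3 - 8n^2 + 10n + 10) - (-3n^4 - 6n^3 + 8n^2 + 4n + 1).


Distribute the minus sign:
  (7n^5 + 3n^4 + 6n^3 - 8n^2 + 10n + 10)
- (-3n^4 - 6n^3 + 8n^2 + 4n + 1)
Negate second polynomial: 3n^4 + 6n^3 - 8n^2 - 4n - 1
Add: 7n^5 + 6n^4 + 12n^3 - 16n^2 + 6n + 9


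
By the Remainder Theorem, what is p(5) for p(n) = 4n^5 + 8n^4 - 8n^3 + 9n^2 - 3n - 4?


By the Remainder Theorem, the remainder equals p(5):
  4*(5)^5 = 12500
  8*(5)^4 = 5000
  -8*(5)^3 = -1000
  9*(5)^2 = 225
  -3*(5)^1 = -15
  constant: -4
Sum: 12500 + 5000 - 1000 + 225 - 15 - 4 = 16706


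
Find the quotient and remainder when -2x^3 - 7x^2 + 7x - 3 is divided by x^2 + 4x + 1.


(-2x^3 - 7x^2 + 7x - 3) / (x^2 + 4x + 1)
Step 1: -2x * (x^2 + 4x + 1) = -2x^3 - 8x^2 - 2x; subtract.
Step 2: 1 * (x^2 + 4x + 1) = x^2 + 4x + 1; subtract.
Quotient: -2x + 1, Remainder: 5x - 4


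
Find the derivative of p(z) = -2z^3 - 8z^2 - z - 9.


Apply the power rule term by term:
  d/dz(-2z^3) = -6z^2
  d/dz(-8z^2) = -16z
  d/dz(-z) = -1
  d/dz(-9) = 0
p'(z) = -6z^2 - 16z - 1


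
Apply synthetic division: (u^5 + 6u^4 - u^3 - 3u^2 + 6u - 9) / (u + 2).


Synthetic division with c = -2. Coefficients: 1, 6, -1, -3, 6, -9
Bring down 1.
  1 * -2 = -2; -2 + 6 = 4
  4 * -2 = -8; -8 - 1 = -9
  -9 * -2 = 18; 18 - 3 = 15
  15 * -2 = -30; -30 + 6 = -24
  -24 * -2 = 48; 48 - 9 = 39
Quotient: u^4 + 4u^3 - 9u^2 + 15u - 24, Remainder: 39


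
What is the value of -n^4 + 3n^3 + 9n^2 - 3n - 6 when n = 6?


Using direct substitution:
  -1 * (6)^4 = -1296
  3 * (6)^3 = 648
  9 * (6)^2 = 324
  -3 * (6)^1 = -18
  constant: -6
Sum = -1296 + 648 + 324 - 18 - 6 = -348


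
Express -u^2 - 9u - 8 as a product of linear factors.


Roots satisfy r1 + r2 = -b/a = -9 and r1*r2 = c/a = 8.
So r1 = -8, r2 = -1.
-u^2 - 9u - 8 = -(u - r1)(u - r2) = -(u + 8)(u + 1)


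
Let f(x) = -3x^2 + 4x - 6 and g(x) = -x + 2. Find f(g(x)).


Substitute g(x) into f:
f(g(x)) = -3*(-x + 2)^2 + 4*(-x + 2) + (-6)
(-x + 2)^2 = x^2 - 4x + 4
Expand and combine: -3x^2 + 8x - 10


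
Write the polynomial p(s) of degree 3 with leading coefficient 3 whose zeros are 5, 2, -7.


p(s) = 3(s - 5)(s - 2)(s + 7)
Expand: 3s^3 - 117s + 210


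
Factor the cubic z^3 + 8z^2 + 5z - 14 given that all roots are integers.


Try integer roots (divisors of -14). z=1: p(1)=0.
Divide out (z - 1): quotient is z^2 + 9z + 14.
Factor the quadratic: (z + 2)(z + 7)
Result: (z - 1)(z + 2)(z + 7)


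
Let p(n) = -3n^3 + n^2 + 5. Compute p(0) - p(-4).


p(0) = 5
p(-4) = 213
p(0) - p(-4) = 5 - 213 = -208


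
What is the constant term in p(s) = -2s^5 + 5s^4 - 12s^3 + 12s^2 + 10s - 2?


Read off the constant term: -2


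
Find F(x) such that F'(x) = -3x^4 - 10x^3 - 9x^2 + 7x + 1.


Reverse power rule on each term:
  ∫ -3x^4 dx = -(3/5)x^5
  ∫ -10x^3 dx = -(5/2)x^4
  ∫ -9x^2 dx = -3x^3
  ∫ 7x dx = (7/2)x^2
  ∫ 1 dx = x
F(x) = -(3/5)x^5 - (5/2)x^4 - 3x^3 + (7/2)x^2 + x + C


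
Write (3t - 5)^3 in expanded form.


Expand (3t - 5)^3 by repeated multiplication:
  (3t - 5)^2 = 9t^2 - 30t + 25
= 27t^3 - 135t^2 + 225t - 125


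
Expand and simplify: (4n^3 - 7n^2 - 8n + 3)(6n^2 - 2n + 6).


Distribute each term of the first polynomial:
  (4n^3)(6n^2 - 2n + 6) = 24n^5 - 8n^4 + 24n^3
  (-7n^2)(6n^2 - 2n + 6) = -42n^4 + 14n^3 - 42n^2
  (-8n)(6n^2 - 2n + 6) = -48n^3 + 16n^2 - 48n
  (3)(6n^2 - 2n + 6) = 18n^2 - 6n + 18
Sum: 24n^5 - 50n^4 - 10n^3 - 8n^2 - 54n + 18


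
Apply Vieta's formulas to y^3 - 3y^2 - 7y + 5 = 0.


Monic cubic y^3+by^2+cy+d=0: sum=-b, pairwise sum=c, product=-d.
b=-3, c=-7, d=5
r1+r2+r3 = 3
r1r2+r1r3+r2r3 = -7
r1r2r3 = -5


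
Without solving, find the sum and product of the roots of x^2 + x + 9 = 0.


For ax^2+bx+c=0: sum = -b/a, product = c/a.
a=1, b=1, c=9
Sum = -(1)/1 = -1
Product = (9)/1 = 9


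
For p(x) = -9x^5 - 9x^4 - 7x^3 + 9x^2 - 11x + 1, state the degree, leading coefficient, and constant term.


Highest power of x is 5, with coefficient -9. Constant term is 1.
Degree = 5, leading coefficient = -9, constant term = 1


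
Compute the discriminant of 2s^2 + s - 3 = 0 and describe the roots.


D = b^2 - 4ac = (1)^2 - 4(2)(-3) = 1 + 24 = 25
Since D > 0: two distinct rational roots


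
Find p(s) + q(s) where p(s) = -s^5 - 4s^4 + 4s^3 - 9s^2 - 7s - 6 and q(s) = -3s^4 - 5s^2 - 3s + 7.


Align terms by degree and add:
  -s^5 - 4s^4 + 4s^3 - 9s^2 - 7s - 6
  -3s^4 - 5s^2 - 3s + 7
= -s^5 - 7s^4 + 4s^3 - 14s^2 - 10s + 1


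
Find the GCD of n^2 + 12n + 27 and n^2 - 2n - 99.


Factor each:
  n^2 + 12n + 27 = (n + 9)(n + 3)
  n^2 - 2n - 99 = (n + 9)(n - 11)
Common monic factor: n + 9


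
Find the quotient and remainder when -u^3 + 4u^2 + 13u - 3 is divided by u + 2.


(-u^3 + 4u^2 + 13u - 3) / (u + 2)
Step 1: -u^2 * (u + 2) = -u^3 - 2u^2; subtract.
Step 2: 6u * (u + 2) = 6u^2 + 12u; subtract.
Step 3: 1 * (u + 2) = u + 2; subtract.
Quotient: -u^2 + 6u + 1, Remainder: -5


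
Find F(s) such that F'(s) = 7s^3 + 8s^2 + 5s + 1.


Reverse power rule on each term:
  ∫ 7s^3 ds = (7/4)s^4
  ∫ 8s^2 ds = (8/3)s^3
  ∫ 5s ds = (5/2)s^2
  ∫ 1 ds = s
F(s) = (7/4)s^4 + (8/3)s^3 + (5/2)s^2 + s + C


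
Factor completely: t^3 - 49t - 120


Try integer roots (divisors of -120). t=-3: p(-3)=0.
Divide out (t + 3): quotient is t^2 - 3t - 40.
Factor the quadratic: (t - 8)(t + 5)
Result: (t + 3)(t - 8)(t + 5)


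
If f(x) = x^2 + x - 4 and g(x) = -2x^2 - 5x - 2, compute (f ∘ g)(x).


Substitute g(x) into f:
f(g(x)) = 1*(-2x^2 - 5x - 2)^2 + 1*(-2x^2 - 5x - 2) + (-4)
(-2x^2 - 5x - 2)^2 = 4x^4 + 20x^3 + 33x^2 + 20x + 4
Expand and combine: 4x^4 + 20x^3 + 31x^2 + 15x - 2


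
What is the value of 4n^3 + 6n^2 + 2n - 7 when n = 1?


Using direct substitution:
  4 * (1)^3 = 4
  6 * (1)^2 = 6
  2 * (1)^1 = 2
  constant: -7
Sum = 4 + 6 + 2 - 7 = 5


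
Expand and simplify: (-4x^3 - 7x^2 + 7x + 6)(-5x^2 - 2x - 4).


Distribute each term of the first polynomial:
  (-4x^3)(-5x^2 - 2x - 4) = 20x^5 + 8x^4 + 16x^3
  (-7x^2)(-5x^2 - 2x - 4) = 35x^4 + 14x^3 + 28x^2
  (7x)(-5x^2 - 2x - 4) = -35x^3 - 14x^2 - 28x
  (6)(-5x^2 - 2x - 4) = -30x^2 - 12x - 24
Sum: 20x^5 + 43x^4 - 5x^3 - 16x^2 - 40x - 24


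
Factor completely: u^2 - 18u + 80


Roots satisfy r1 + r2 = -b/a = 18 and r1*r2 = c/a = 80.
So r1 = 8, r2 = 10.
u^2 - 18u + 80 = (u - r1)(u - r2) = (u - 8)(u - 10)


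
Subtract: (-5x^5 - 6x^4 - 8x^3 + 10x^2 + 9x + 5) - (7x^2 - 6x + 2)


Distribute the minus sign:
  (-5x^5 - 6x^4 - 8x^3 + 10x^2 + 9x + 5)
- (7x^2 - 6x + 2)
Negate second polynomial: -7x^2 + 6x - 2
Add: -5x^5 - 6x^4 - 8x^3 + 3x^2 + 15x + 3


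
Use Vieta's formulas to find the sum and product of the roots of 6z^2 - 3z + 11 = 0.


For az^2+bz+c=0: sum = -b/a, product = c/a.
a=6, b=-3, c=11
Sum = -(-3)/6 = 1/2
Product = (11)/6 = 11/6


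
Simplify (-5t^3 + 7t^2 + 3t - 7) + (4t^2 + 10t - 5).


Align terms by degree and add:
  -5t^3 + 7t^2 + 3t - 7
+ 4t^2 + 10t - 5
= -5t^3 + 11t^2 + 13t - 12


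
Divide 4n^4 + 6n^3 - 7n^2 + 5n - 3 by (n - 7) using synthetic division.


Synthetic division with c = 7. Coefficients: 4, 6, -7, 5, -3
Bring down 4.
  4 * 7 = 28; 28 + 6 = 34
  34 * 7 = 238; 238 - 7 = 231
  231 * 7 = 1617; 1617 + 5 = 1622
  1622 * 7 = 11354; 11354 - 3 = 11351
Quotient: 4n^3 + 34n^2 + 231n + 1622, Remainder: 11351


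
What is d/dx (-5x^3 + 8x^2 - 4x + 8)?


Apply the power rule term by term:
  d/dx(-5x^3) = -15x^2
  d/dx(8x^2) = 16x
  d/dx(-4x) = -4
  d/dx(8) = 0
p'(x) = -15x^2 + 16x - 4


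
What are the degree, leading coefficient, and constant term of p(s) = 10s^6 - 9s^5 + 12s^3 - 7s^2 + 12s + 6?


Highest power of s is 6, with coefficient 10. Constant term is 6.
Degree = 6, leading coefficient = 10, constant term = 6


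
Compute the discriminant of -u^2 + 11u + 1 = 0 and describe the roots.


D = b^2 - 4ac = (11)^2 - 4(-1)(1) = 121 + 4 = 125
Since D > 0: two distinct irrational roots


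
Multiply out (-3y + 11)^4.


Expand (-3y + 11)^4 by repeated multiplication:
  (-3y + 11)^2 = 9y^2 - 66y + 121
  (-3y + 11)^3 = -27y^3 + 297y^2 - 1089y + 1331
= 81y^4 - 1188y^3 + 6534y^2 - 15972y + 14641


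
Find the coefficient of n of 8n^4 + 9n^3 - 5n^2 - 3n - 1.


Read off the coefficient of n: -3


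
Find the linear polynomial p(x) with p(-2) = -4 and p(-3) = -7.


p(x) = mx + b. Using p(-2)=-4, p(-3)=-7:
m = (-4 + 7)/(-2 + 3) = 3/1 = 3
b = -4 - m*(-2) = -4 + 6 = 2
p(x) = 3x + 2


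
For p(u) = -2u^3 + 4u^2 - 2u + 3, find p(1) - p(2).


p(1) = 3
p(2) = -1
p(1) - p(2) = 3 + 1 = 4


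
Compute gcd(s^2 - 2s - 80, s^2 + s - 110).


Factor each:
  s^2 - 2s - 80 = (s - 10)(s + 8)
  s^2 + s - 110 = (s - 10)(s + 11)
Common monic factor: s - 10


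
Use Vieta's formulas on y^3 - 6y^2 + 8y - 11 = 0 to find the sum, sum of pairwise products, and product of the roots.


Monic cubic y^3+by^2+cy+d=0: sum=-b, pairwise sum=c, product=-d.
b=-6, c=8, d=-11
r1+r2+r3 = 6
r1r2+r1r3+r2r3 = 8
r1r2r3 = 11


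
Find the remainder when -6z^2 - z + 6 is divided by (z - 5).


By the Remainder Theorem, the remainder equals p(5):
  -6*(5)^2 = -150
  -1*(5)^1 = -5
  constant: 6
Sum: -150 - 5 + 6 = -149


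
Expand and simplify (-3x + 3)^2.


Expand (-3x + 3)^2 by repeated multiplication:
= 9x^2 - 18x + 9


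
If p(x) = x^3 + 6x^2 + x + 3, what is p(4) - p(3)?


p(4) = 167
p(3) = 87
p(4) - p(3) = 167 - 87 = 80


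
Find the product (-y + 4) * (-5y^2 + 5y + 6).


Distribute each term of the first polynomial:
  (-y)(-5y^2 + 5y + 6) = 5y^3 - 5y^2 - 6y
  (4)(-5y^2 + 5y + 6) = -20y^2 + 20y + 24
Sum: 5y^3 - 25y^2 + 14y + 24


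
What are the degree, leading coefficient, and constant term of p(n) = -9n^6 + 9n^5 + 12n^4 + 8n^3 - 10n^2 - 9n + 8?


Highest power of n is 6, with coefficient -9. Constant term is 8.
Degree = 6, leading coefficient = -9, constant term = 8


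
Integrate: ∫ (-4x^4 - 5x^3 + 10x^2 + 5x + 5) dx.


Reverse power rule on each term:
  ∫ -4x^4 dx = -(4/5)x^5
  ∫ -5x^3 dx = -(5/4)x^4
  ∫ 10x^2 dx = (10/3)x^3
  ∫ 5x dx = (5/2)x^2
  ∫ 5 dx = 5x
F(x) = -(4/5)x^5 - (5/4)x^4 + (10/3)x^3 + (5/2)x^2 + 5x + C


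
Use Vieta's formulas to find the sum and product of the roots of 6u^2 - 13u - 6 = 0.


For au^2+bu+c=0: sum = -b/a, product = c/a.
a=6, b=-13, c=-6
Sum = -(-13)/6 = 13/6
Product = (-6)/6 = -1


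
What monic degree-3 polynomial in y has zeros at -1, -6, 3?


p(y) = (y + 1)(y + 6)(y - 3)
Expand: y^3 + 4y^2 - 15y - 18


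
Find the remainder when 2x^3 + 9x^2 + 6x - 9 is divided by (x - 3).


By the Remainder Theorem, the remainder equals p(3):
  2*(3)^3 = 54
  9*(3)^2 = 81
  6*(3)^1 = 18
  constant: -9
Sum: 54 + 81 + 18 - 9 = 144


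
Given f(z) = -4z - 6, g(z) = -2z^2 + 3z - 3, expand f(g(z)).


Substitute g(z) into f:
f(g(z)) = -4*(-2z^2 + 3z - 3) + (-6)
Expand and combine: 8z^2 - 12z + 6


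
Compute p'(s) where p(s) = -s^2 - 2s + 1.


Apply the power rule term by term:
  d/ds(-s^2) = -2s
  d/ds(-2s) = -2
  d/ds(1) = 0
p'(s) = -2s - 2


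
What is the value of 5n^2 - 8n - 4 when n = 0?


Using direct substitution:
  5 * (0)^2 = 0
  -8 * (0)^1 = 0
  constant: -4
Sum = 0 + 0 - 4 = -4


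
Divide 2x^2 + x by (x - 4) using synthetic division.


Synthetic division with c = 4. Coefficients: 2, 1, 0
Bring down 2.
  2 * 4 = 8; 8 + 1 = 9
  9 * 4 = 36; 36 + 0 = 36
Quotient: 2x + 9, Remainder: 36


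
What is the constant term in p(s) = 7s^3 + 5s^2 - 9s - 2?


Read off the constant term: -2


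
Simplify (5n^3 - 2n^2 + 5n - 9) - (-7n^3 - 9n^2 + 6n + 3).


Distribute the minus sign:
  (5n^3 - 2n^2 + 5n - 9)
- (-7n^3 - 9n^2 + 6n + 3)
Negate second polynomial: 7n^3 + 9n^2 - 6n - 3
Add: 12n^3 + 7n^2 - n - 12


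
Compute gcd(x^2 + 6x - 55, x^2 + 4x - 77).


Factor each:
  x^2 + 6x - 55 = (x + 11)(x - 5)
  x^2 + 4x - 77 = (x + 11)(x - 7)
Common monic factor: x + 11


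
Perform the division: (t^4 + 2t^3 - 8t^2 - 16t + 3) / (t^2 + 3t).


(t^4 + 2t^3 - 8t^2 - 16t + 3) / (t^2 + 3t)
Step 1: t^2 * (t^2 + 3t) = t^4 + 3t^3; subtract.
Step 2: -t * (t^2 + 3t) = -t^3 - 3t^2; subtract.
Step 3: -5 * (t^2 + 3t) = -5t^2 - 15t; subtract.
Quotient: t^2 - t - 5, Remainder: -t + 3


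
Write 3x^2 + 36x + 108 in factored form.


Roots satisfy r1 + r2 = -b/a = -12 and r1*r2 = c/a = 36.
So r1 = -6, r2 = -6.
3x^2 + 36x + 108 = 3(x - r1)(x - r2) = 3(x + 6)(x + 6)


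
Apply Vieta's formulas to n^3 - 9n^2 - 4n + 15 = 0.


Monic cubic n^3+bn^2+cn+d=0: sum=-b, pairwise sum=c, product=-d.
b=-9, c=-4, d=15
r1+r2+r3 = 9
r1r2+r1r3+r2r3 = -4
r1r2r3 = -15


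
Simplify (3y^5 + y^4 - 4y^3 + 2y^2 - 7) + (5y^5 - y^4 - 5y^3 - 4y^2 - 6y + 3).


Align terms by degree and add:
  3y^5 + y^4 - 4y^3 + 2y^2 - 7
+ 5y^5 - y^4 - 5y^3 - 4y^2 - 6y + 3
= 8y^5 - 9y^3 - 2y^2 - 6y - 4


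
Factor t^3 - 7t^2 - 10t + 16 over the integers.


Try integer roots (divisors of 16). t=1: p(1)=0.
Divide out (t - 1): quotient is t^2 - 6t - 16.
Factor the quadratic: (t + 2)(t - 8)
Result: (t - 1)(t + 2)(t - 8)


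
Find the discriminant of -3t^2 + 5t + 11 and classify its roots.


D = b^2 - 4ac = (5)^2 - 4(-3)(11) = 25 + 132 = 157
Since D > 0: two distinct irrational roots


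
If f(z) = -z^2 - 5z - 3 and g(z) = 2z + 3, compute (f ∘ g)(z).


Substitute g(z) into f:
f(g(z)) = -1*(2z + 3)^2 + (-5)*(2z + 3) + (-3)
(2z + 3)^2 = 4z^2 + 12z + 9
Expand and combine: -4z^2 - 22z - 27


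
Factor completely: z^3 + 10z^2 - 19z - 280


Try integer roots (divisors of -280). z=5: p(5)=0.
Divide out (z - 5): quotient is z^2 + 15z + 56.
Factor the quadratic: (z + 7)(z + 8)
Result: (z - 5)(z + 7)(z + 8)


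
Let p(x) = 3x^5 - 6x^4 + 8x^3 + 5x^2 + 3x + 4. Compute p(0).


Using direct substitution:
  3 * (0)^5 = 0
  -6 * (0)^4 = 0
  8 * (0)^3 = 0
  5 * (0)^2 = 0
  3 * (0)^1 = 0
  constant: 4
Sum = 0 + 0 + 0 + 0 + 0 + 4 = 4


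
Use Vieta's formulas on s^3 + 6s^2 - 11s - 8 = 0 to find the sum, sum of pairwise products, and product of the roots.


Monic cubic s^3+bs^2+cs+d=0: sum=-b, pairwise sum=c, product=-d.
b=6, c=-11, d=-8
r1+r2+r3 = -6
r1r2+r1r3+r2r3 = -11
r1r2r3 = 8


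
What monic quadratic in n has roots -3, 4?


p(n) = (n + 3)(n - 4)
Expand: n^2 - n - 12


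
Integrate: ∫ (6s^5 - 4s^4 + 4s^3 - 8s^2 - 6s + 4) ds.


Reverse power rule on each term:
  ∫ 6s^5 ds = s^6
  ∫ -4s^4 ds = -(4/5)s^5
  ∫ 4s^3 ds = s^4
  ∫ -8s^2 ds = -(8/3)s^3
  ∫ -6s ds = -3s^2
  ∫ 4 ds = 4s
F(s) = s^6 - (4/5)s^5 + s^4 - (8/3)s^3 - 3s^2 + 4s + C


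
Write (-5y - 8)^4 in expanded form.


Expand (-5y - 8)^4 by repeated multiplication:
  (-5y - 8)^2 = 25y^2 + 80y + 64
  (-5y - 8)^3 = -125y^3 - 600y^2 - 960y - 512
= 625y^4 + 4000y^3 + 9600y^2 + 10240y + 4096


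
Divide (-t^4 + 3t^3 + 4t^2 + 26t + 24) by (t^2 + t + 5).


(-t^4 + 3t^3 + 4t^2 + 26t + 24) / (t^2 + t + 5)
Step 1: -t^2 * (t^2 + t + 5) = -t^4 - t^3 - 5t^2; subtract.
Step 2: 4t * (t^2 + t + 5) = 4t^3 + 4t^2 + 20t; subtract.
Step 3: 5 * (t^2 + t + 5) = 5t^2 + 5t + 25; subtract.
Quotient: -t^2 + 4t + 5, Remainder: t - 1


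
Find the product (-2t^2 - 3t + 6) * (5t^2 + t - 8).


Distribute each term of the first polynomial:
  (-2t^2)(5t^2 + t - 8) = -10t^4 - 2t^3 + 16t^2
  (-3t)(5t^2 + t - 8) = -15t^3 - 3t^2 + 24t
  (6)(5t^2 + t - 8) = 30t^2 + 6t - 48
Sum: -10t^4 - 17t^3 + 43t^2 + 30t - 48


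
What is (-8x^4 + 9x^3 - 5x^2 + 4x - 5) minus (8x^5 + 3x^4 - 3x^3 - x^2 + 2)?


Distribute the minus sign:
  (-8x^4 + 9x^3 - 5x^2 + 4x - 5)
- (8x^5 + 3x^4 - 3x^3 - x^2 + 2)
Negate second polynomial: -8x^5 - 3x^4 + 3x^3 + x^2 - 2
Add: -8x^5 - 11x^4 + 12x^3 - 4x^2 + 4x - 7


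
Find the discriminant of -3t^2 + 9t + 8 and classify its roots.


D = b^2 - 4ac = (9)^2 - 4(-3)(8) = 81 + 96 = 177
Since D > 0: two distinct irrational roots


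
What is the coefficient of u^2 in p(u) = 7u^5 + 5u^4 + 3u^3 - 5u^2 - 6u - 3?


Read off the coefficient of u^2: -5


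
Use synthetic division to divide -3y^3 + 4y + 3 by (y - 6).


Synthetic division with c = 6. Coefficients: -3, 0, 4, 3
Bring down -3.
  -3 * 6 = -18; -18 + 0 = -18
  -18 * 6 = -108; -108 + 4 = -104
  -104 * 6 = -624; -624 + 3 = -621
Quotient: -3y^2 - 18y - 104, Remainder: -621


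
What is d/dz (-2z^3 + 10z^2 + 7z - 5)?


Apply the power rule term by term:
  d/dz(-2z^3) = -6z^2
  d/dz(10z^2) = 20z
  d/dz(7z) = 7
  d/dz(-5) = 0
p'(z) = -6z^2 + 20z + 7


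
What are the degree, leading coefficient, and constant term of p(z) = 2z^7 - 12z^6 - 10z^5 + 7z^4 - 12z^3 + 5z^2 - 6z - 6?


Highest power of z is 7, with coefficient 2. Constant term is -6.
Degree = 7, leading coefficient = 2, constant term = -6


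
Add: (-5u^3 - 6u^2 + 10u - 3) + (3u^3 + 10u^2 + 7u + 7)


Align terms by degree and add:
  -5u^3 - 6u^2 + 10u - 3
+ 3u^3 + 10u^2 + 7u + 7
= -2u^3 + 4u^2 + 17u + 4


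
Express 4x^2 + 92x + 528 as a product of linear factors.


Roots satisfy r1 + r2 = -b/a = -23 and r1*r2 = c/a = 132.
So r1 = -11, r2 = -12.
4x^2 + 92x + 528 = 4(x - r1)(x - r2) = 4(x + 11)(x + 12)


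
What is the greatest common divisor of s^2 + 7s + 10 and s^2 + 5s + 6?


Factor each:
  s^2 + 7s + 10 = (s + 2)(s + 5)
  s^2 + 5s + 6 = (s + 2)(s + 3)
Common monic factor: s + 2


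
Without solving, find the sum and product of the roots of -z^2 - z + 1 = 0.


For az^2+bz+c=0: sum = -b/a, product = c/a.
a=-1, b=-1, c=1
Sum = -(-1)/-1 = -1
Product = (1)/-1 = -1


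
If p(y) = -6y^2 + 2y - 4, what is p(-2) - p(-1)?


p(-2) = -32
p(-1) = -12
p(-2) - p(-1) = -32 + 12 = -20


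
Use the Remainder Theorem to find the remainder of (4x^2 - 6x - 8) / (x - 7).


By the Remainder Theorem, the remainder equals p(7):
  4*(7)^2 = 196
  -6*(7)^1 = -42
  constant: -8
Sum: 196 - 42 - 8 = 146


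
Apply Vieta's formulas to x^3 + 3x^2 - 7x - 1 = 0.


Monic cubic x^3+bx^2+cx+d=0: sum=-b, pairwise sum=c, product=-d.
b=3, c=-7, d=-1
r1+r2+r3 = -3
r1r2+r1r3+r2r3 = -7
r1r2r3 = 1


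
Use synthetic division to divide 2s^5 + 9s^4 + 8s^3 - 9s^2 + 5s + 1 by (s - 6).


Synthetic division with c = 6. Coefficients: 2, 9, 8, -9, 5, 1
Bring down 2.
  2 * 6 = 12; 12 + 9 = 21
  21 * 6 = 126; 126 + 8 = 134
  134 * 6 = 804; 804 - 9 = 795
  795 * 6 = 4770; 4770 + 5 = 4775
  4775 * 6 = 28650; 28650 + 1 = 28651
Quotient: 2s^4 + 21s^3 + 134s^2 + 795s + 4775, Remainder: 28651


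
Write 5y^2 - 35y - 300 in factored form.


Roots satisfy r1 + r2 = -b/a = 7 and r1*r2 = c/a = -60.
So r1 = -5, r2 = 12.
5y^2 - 35y - 300 = 5(y - r1)(y - r2) = 5(y + 5)(y - 12)


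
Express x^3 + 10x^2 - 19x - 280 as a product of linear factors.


Try integer roots (divisors of -280). x=5: p(5)=0.
Divide out (x - 5): quotient is x^2 + 15x + 56.
Factor the quadratic: (x + 8)(x + 7)
Result: (x - 5)(x + 8)(x + 7)


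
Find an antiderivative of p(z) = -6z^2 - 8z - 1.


Reverse power rule on each term:
  ∫ -6z^2 dz = -2z^3
  ∫ -8z dz = -4z^2
  ∫ -1 dz = -z
F(z) = -2z^3 - 4z^2 - z + C


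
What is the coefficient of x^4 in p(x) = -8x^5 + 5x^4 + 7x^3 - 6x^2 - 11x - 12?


Read off the coefficient of x^4: 5


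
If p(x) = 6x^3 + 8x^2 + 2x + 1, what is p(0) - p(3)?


p(0) = 1
p(3) = 241
p(0) - p(3) = 1 - 241 = -240


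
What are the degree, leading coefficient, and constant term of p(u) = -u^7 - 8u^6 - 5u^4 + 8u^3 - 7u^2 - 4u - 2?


Highest power of u is 7, with coefficient -1. Constant term is -2.
Degree = 7, leading coefficient = -1, constant term = -2


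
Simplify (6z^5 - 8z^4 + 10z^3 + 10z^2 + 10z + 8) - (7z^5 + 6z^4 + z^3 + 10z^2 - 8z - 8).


Distribute the minus sign:
  (6z^5 - 8z^4 + 10z^3 + 10z^2 + 10z + 8)
- (7z^5 + 6z^4 + z^3 + 10z^2 - 8z - 8)
Negate second polynomial: -7z^5 - 6z^4 - z^3 - 10z^2 + 8z + 8
Add: -z^5 - 14z^4 + 9z^3 + 18z + 16


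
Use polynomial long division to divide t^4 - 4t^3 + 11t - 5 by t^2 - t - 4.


(t^4 - 4t^3 + 11t - 5) / (t^2 - t - 4)
Step 1: t^2 * (t^2 - t - 4) = t^4 - t^3 - 4t^2; subtract.
Step 2: -3t * (t^2 - t - 4) = -3t^3 + 3t^2 + 12t; subtract.
Step 3: 1 * (t^2 - t - 4) = t^2 - t - 4; subtract.
Quotient: t^2 - 3t + 1, Remainder: -1


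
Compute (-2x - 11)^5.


Expand (-2x - 11)^5 by repeated multiplication:
  (-2x - 11)^2 = 4x^2 + 44x + 121
  (-2x - 11)^3 = -8x^3 - 132x^2 - 726x - 1331
  (-2x - 11)^4 = 16x^4 + 352x^3 + 2904x^2 + 10648x + 14641
= -32x^5 - 880x^4 - 9680x^3 - 53240x^2 - 146410x - 161051


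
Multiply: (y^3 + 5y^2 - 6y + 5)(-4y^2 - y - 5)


Distribute each term of the first polynomial:
  (y^3)(-4y^2 - y - 5) = -4y^5 - y^4 - 5y^3
  (5y^2)(-4y^2 - y - 5) = -20y^4 - 5y^3 - 25y^2
  (-6y)(-4y^2 - y - 5) = 24y^3 + 6y^2 + 30y
  (5)(-4y^2 - y - 5) = -20y^2 - 5y - 25
Sum: -4y^5 - 21y^4 + 14y^3 - 39y^2 + 25y - 25


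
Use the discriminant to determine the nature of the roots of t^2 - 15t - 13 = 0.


D = b^2 - 4ac = (-15)^2 - 4(1)(-13) = 225 + 52 = 277
Since D > 0: two distinct irrational roots


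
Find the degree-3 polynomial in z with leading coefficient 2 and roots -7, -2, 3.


p(z) = 2(z + 7)(z + 2)(z - 3)
Expand: 2z^3 + 12z^2 - 26z - 84


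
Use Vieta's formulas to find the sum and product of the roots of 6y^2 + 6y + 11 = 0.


For ay^2+by+c=0: sum = -b/a, product = c/a.
a=6, b=6, c=11
Sum = -(6)/6 = -1
Product = (11)/6 = 11/6


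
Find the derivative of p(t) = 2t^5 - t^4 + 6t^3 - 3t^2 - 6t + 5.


Apply the power rule term by term:
  d/dt(2t^5) = 10t^4
  d/dt(-t^4) = -4t^3
  d/dt(6t^3) = 18t^2
  d/dt(-3t^2) = -6t
  d/dt(-6t) = -6
  d/dt(5) = 0
p'(t) = 10t^4 - 4t^3 + 18t^2 - 6t - 6


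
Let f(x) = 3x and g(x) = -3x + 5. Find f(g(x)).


Substitute g(x) into f:
f(g(x)) = 3*(-3x + 5)
Expand and combine: -9x + 15


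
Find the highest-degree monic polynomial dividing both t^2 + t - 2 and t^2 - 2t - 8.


Factor each:
  t^2 + t - 2 = (t + 2)(t - 1)
  t^2 - 2t - 8 = (t + 2)(t - 4)
Common monic factor: t + 2


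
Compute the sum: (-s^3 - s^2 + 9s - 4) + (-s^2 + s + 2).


Align terms by degree and add:
  -s^3 - s^2 + 9s - 4
  -s^2 + s + 2
= -s^3 - 2s^2 + 10s - 2


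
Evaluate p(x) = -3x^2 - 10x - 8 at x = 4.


Using direct substitution:
  -3 * (4)^2 = -48
  -10 * (4)^1 = -40
  constant: -8
Sum = -48 - 40 - 8 = -96


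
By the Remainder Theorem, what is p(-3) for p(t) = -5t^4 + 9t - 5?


By the Remainder Theorem, the remainder equals p(-3):
  -5*(-3)^4 = -405
  0*(-3)^3 = 0
  0*(-3)^2 = 0
  9*(-3)^1 = -27
  constant: -5
Sum: -405 + 0 + 0 - 27 - 5 = -437


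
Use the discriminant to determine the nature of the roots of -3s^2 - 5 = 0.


D = b^2 - 4ac = (0)^2 - 4(-3)(-5) = 0 - 60 = -60
Since D < 0: two complex conjugate roots (no real roots)


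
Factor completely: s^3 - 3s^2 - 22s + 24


Try integer roots (divisors of 24). s=6: p(6)=0.
Divide out (s - 6): quotient is s^2 + 3s - 4.
Factor the quadratic: (s - 1)(s + 4)
Result: (s - 6)(s - 1)(s + 4)


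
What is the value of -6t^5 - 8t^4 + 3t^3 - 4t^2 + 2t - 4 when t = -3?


Using direct substitution:
  -6 * (-3)^5 = 1458
  -8 * (-3)^4 = -648
  3 * (-3)^3 = -81
  -4 * (-3)^2 = -36
  2 * (-3)^1 = -6
  constant: -4
Sum = 1458 - 648 - 81 - 36 - 6 - 4 = 683


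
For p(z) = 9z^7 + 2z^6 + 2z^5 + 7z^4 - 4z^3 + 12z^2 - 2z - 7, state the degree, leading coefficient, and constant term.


Highest power of z is 7, with coefficient 9. Constant term is -7.
Degree = 7, leading coefficient = 9, constant term = -7


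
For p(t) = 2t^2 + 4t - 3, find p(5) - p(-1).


p(5) = 67
p(-1) = -5
p(5) - p(-1) = 67 + 5 = 72


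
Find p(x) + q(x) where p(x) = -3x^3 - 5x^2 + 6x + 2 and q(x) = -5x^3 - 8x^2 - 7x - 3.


Align terms by degree and add:
  -3x^3 - 5x^2 + 6x + 2
  -5x^3 - 8x^2 - 7x - 3
= -8x^3 - 13x^2 - x - 1


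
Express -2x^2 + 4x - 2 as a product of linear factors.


Roots satisfy r1 + r2 = -b/a = 2 and r1*r2 = c/a = 1.
So r1 = 1, r2 = 1.
-2x^2 + 4x - 2 = -2(x - r1)(x - r2) = -2(x - 1)(x - 1)


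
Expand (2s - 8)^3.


Expand (2s - 8)^3 by repeated multiplication:
  (2s - 8)^2 = 4s^2 - 32s + 64
= 8s^3 - 96s^2 + 384s - 512


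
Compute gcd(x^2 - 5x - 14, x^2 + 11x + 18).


Factor each:
  x^2 - 5x - 14 = (x + 2)(x - 7)
  x^2 + 11x + 18 = (x + 2)(x + 9)
Common monic factor: x + 2


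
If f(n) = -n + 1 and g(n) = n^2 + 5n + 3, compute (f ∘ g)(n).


Substitute g(n) into f:
f(g(n)) = -1*(n^2 + 5n + 3) + 1
Expand and combine: -n^2 - 5n - 2


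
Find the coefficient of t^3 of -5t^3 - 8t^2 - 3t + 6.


Read off the coefficient of t^3: -5


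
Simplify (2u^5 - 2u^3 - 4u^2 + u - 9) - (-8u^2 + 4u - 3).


Distribute the minus sign:
  (2u^5 - 2u^3 - 4u^2 + u - 9)
- (-8u^2 + 4u - 3)
Negate second polynomial: 8u^2 - 4u + 3
Add: 2u^5 - 2u^3 + 4u^2 - 3u - 6


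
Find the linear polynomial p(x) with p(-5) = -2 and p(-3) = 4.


p(x) = mx + b. Using p(-5)=-2, p(-3)=4:
m = (-2 - 4)/(-5 + 3) = -6/-2 = 3
b = -2 - m*(-5) = -2 + 15 = 13
p(x) = 3x + 13


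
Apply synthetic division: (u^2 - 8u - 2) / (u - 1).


Synthetic division with c = 1. Coefficients: 1, -8, -2
Bring down 1.
  1 * 1 = 1; 1 - 8 = -7
  -7 * 1 = -7; -7 - 2 = -9
Quotient: u - 7, Remainder: -9


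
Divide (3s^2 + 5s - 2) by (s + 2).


(3s^2 + 5s - 2) / (s + 2)
Step 1: 3s * (s + 2) = 3s^2 + 6s; subtract.
Step 2: -1 * (s + 2) = -s - 2; subtract.
Quotient: 3s - 1, Remainder: 0


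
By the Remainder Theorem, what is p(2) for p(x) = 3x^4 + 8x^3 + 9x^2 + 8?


By the Remainder Theorem, the remainder equals p(2):
  3*(2)^4 = 48
  8*(2)^3 = 64
  9*(2)^2 = 36
  0*(2)^1 = 0
  constant: 8
Sum: 48 + 64 + 36 + 0 + 8 = 156


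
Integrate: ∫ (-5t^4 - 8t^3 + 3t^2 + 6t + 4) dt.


Reverse power rule on each term:
  ∫ -5t^4 dt = -t^5
  ∫ -8t^3 dt = -2t^4
  ∫ 3t^2 dt = t^3
  ∫ 6t dt = 3t^2
  ∫ 4 dt = 4t
F(t) = -t^5 - 2t^4 + t^3 + 3t^2 + 4t + C


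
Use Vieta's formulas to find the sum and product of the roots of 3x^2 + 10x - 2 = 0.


For ax^2+bx+c=0: sum = -b/a, product = c/a.
a=3, b=10, c=-2
Sum = -(10)/3 = -10/3
Product = (-2)/3 = -2/3


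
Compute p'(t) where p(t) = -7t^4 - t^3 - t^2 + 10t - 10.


Apply the power rule term by term:
  d/dt(-7t^4) = -28t^3
  d/dt(-t^3) = -3t^2
  d/dt(-t^2) = -2t
  d/dt(10t) = 10
  d/dt(-10) = 0
p'(t) = -28t^3 - 3t^2 - 2t + 10


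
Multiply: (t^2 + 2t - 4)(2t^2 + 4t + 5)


Distribute each term of the first polynomial:
  (t^2)(2t^2 + 4t + 5) = 2t^4 + 4t^3 + 5t^2
  (2t)(2t^2 + 4t + 5) = 4t^3 + 8t^2 + 10t
  (-4)(2t^2 + 4t + 5) = -8t^2 - 16t - 20
Sum: 2t^4 + 8t^3 + 5t^2 - 6t - 20


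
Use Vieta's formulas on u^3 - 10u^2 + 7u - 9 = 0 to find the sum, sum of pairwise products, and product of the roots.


Monic cubic u^3+bu^2+cu+d=0: sum=-b, pairwise sum=c, product=-d.
b=-10, c=7, d=-9
r1+r2+r3 = 10
r1r2+r1r3+r2r3 = 7
r1r2r3 = 9


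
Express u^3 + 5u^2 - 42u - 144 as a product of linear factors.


Try integer roots (divisors of -144). u=-8: p(-8)=0.
Divide out (u + 8): quotient is u^2 - 3u - 18.
Factor the quadratic: (u - 6)(u + 3)
Result: (u + 8)(u - 6)(u + 3)


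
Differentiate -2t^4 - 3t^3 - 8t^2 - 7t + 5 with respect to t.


Apply the power rule term by term:
  d/dt(-2t^4) = -8t^3
  d/dt(-3t^3) = -9t^2
  d/dt(-8t^2) = -16t
  d/dt(-7t) = -7
  d/dt(5) = 0
p'(t) = -8t^3 - 9t^2 - 16t - 7


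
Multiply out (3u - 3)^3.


Expand (3u - 3)^3 by repeated multiplication:
  (3u - 3)^2 = 9u^2 - 18u + 9
= 27u^3 - 81u^2 + 81u - 27


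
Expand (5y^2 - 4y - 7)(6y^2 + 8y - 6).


Distribute each term of the first polynomial:
  (5y^2)(6y^2 + 8y - 6) = 30y^4 + 40y^3 - 30y^2
  (-4y)(6y^2 + 8y - 6) = -24y^3 - 32y^2 + 24y
  (-7)(6y^2 + 8y - 6) = -42y^2 - 56y + 42
Sum: 30y^4 + 16y^3 - 104y^2 - 32y + 42


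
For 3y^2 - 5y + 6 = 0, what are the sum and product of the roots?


For ay^2+by+c=0: sum = -b/a, product = c/a.
a=3, b=-5, c=6
Sum = -(-5)/3 = 5/3
Product = (6)/3 = 2


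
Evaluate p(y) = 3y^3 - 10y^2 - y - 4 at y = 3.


Using direct substitution:
  3 * (3)^3 = 81
  -10 * (3)^2 = -90
  -1 * (3)^1 = -3
  constant: -4
Sum = 81 - 90 - 3 - 4 = -16


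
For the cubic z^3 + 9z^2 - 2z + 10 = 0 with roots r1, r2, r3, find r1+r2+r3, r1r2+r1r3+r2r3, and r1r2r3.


Monic cubic z^3+bz^2+cz+d=0: sum=-b, pairwise sum=c, product=-d.
b=9, c=-2, d=10
r1+r2+r3 = -9
r1r2+r1r3+r2r3 = -2
r1r2r3 = -10


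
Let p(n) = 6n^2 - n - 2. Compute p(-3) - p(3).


p(-3) = 55
p(3) = 49
p(-3) - p(3) = 55 - 49 = 6


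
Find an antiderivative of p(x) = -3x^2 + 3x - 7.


Reverse power rule on each term:
  ∫ -3x^2 dx = -x^3
  ∫ 3x dx = (3/2)x^2
  ∫ -7 dx = -7x
F(x) = -x^3 + (3/2)x^2 - 7x + C


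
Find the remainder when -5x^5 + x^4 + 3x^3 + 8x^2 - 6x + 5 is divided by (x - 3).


By the Remainder Theorem, the remainder equals p(3):
  -5*(3)^5 = -1215
  1*(3)^4 = 81
  3*(3)^3 = 81
  8*(3)^2 = 72
  -6*(3)^1 = -18
  constant: 5
Sum: -1215 + 81 + 81 + 72 - 18 + 5 = -994


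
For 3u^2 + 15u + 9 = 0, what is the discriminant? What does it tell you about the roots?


D = b^2 - 4ac = (15)^2 - 4(3)(9) = 225 - 108 = 117
Since D > 0: two distinct irrational roots


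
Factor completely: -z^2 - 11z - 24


Roots satisfy r1 + r2 = -b/a = -11 and r1*r2 = c/a = 24.
So r1 = -8, r2 = -3.
-z^2 - 11z - 24 = -(z - r1)(z - r2) = -(z + 8)(z + 3)


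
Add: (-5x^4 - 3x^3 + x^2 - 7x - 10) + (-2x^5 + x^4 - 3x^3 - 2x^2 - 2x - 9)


Align terms by degree and add:
  -5x^4 - 3x^3 + x^2 - 7x - 10
  -2x^5 + x^4 - 3x^3 - 2x^2 - 2x - 9
= -2x^5 - 4x^4 - 6x^3 - x^2 - 9x - 19


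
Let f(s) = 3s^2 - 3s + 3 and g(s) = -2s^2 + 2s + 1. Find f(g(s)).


Substitute g(s) into f:
f(g(s)) = 3*(-2s^2 + 2s + 1)^2 + (-3)*(-2s^2 + 2s + 1) + 3
(-2s^2 + 2s + 1)^2 = 4s^4 - 8s^3 + 4s + 1
Expand and combine: 12s^4 - 24s^3 + 6s^2 + 6s + 3


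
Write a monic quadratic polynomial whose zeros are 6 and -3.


p(z) = (z - 6)(z + 3)
Expand: z^2 - 3z - 18


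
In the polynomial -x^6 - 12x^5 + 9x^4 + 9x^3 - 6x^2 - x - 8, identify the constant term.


Read off the constant term: -8


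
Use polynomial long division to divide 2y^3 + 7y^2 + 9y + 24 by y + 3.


(2y^3 + 7y^2 + 9y + 24) / (y + 3)
Step 1: 2y^2 * (y + 3) = 2y^3 + 6y^2; subtract.
Step 2: y * (y + 3) = y^2 + 3y; subtract.
Step 3: 6 * (y + 3) = 6y + 18; subtract.
Quotient: 2y^2 + y + 6, Remainder: 6


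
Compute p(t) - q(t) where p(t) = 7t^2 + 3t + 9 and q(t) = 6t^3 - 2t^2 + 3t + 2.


Distribute the minus sign:
  (7t^2 + 3t + 9)
- (6t^3 - 2t^2 + 3t + 2)
Negate second polynomial: -6t^3 + 2t^2 - 3t - 2
Add: -6t^3 + 9t^2 + 7


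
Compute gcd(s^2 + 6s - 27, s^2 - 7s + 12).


Factor each:
  s^2 + 6s - 27 = (s - 3)(s + 9)
  s^2 - 7s + 12 = (s - 3)(s - 4)
Common monic factor: s - 3


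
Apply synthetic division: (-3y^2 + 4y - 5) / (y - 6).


Synthetic division with c = 6. Coefficients: -3, 4, -5
Bring down -3.
  -3 * 6 = -18; -18 + 4 = -14
  -14 * 6 = -84; -84 - 5 = -89
Quotient: -3y - 14, Remainder: -89


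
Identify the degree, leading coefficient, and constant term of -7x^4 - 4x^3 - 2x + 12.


Highest power of x is 4, with coefficient -7. Constant term is 12.
Degree = 4, leading coefficient = -7, constant term = 12


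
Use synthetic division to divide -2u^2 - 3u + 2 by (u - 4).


Synthetic division with c = 4. Coefficients: -2, -3, 2
Bring down -2.
  -2 * 4 = -8; -8 - 3 = -11
  -11 * 4 = -44; -44 + 2 = -42
Quotient: -2u - 11, Remainder: -42


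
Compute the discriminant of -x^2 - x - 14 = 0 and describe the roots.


D = b^2 - 4ac = (-1)^2 - 4(-1)(-14) = 1 - 56 = -55
Since D < 0: two complex conjugate roots (no real roots)


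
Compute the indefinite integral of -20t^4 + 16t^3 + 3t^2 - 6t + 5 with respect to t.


Reverse power rule on each term:
  ∫ -20t^4 dt = -4t^5
  ∫ 16t^3 dt = 4t^4
  ∫ 3t^2 dt = t^3
  ∫ -6t dt = -3t^2
  ∫ 5 dt = 5t
F(t) = -4t^5 + 4t^4 + t^3 - 3t^2 + 5t + C


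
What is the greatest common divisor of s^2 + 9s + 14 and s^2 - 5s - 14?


Factor each:
  s^2 + 9s + 14 = (s + 2)(s + 7)
  s^2 - 5s - 14 = (s + 2)(s - 7)
Common monic factor: s + 2


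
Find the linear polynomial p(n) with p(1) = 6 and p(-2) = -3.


p(n) = mn + b. Using p(1)=6, p(-2)=-3:
m = (6 + 3)/(1 + 2) = 9/3 = 3
b = 6 - m*(1) = 6 - 3 = 3
p(n) = 3n + 3


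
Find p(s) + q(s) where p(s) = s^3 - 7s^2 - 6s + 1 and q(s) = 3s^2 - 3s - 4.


Align terms by degree and add:
  s^3 - 7s^2 - 6s + 1
+ 3s^2 - 3s - 4
= s^3 - 4s^2 - 9s - 3


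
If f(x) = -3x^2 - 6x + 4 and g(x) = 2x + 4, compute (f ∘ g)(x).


Substitute g(x) into f:
f(g(x)) = -3*(2x + 4)^2 + (-6)*(2x + 4) + 4
(2x + 4)^2 = 4x^2 + 16x + 16
Expand and combine: -12x^2 - 60x - 68


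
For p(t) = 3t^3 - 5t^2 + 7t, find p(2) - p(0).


p(2) = 18
p(0) = 0
p(2) - p(0) = 18 = 18


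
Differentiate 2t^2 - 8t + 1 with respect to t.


Apply the power rule term by term:
  d/dt(2t^2) = 4t
  d/dt(-8t) = -8
  d/dt(1) = 0
p'(t) = 4t - 8


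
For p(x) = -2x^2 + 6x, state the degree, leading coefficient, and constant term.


Highest power of x is 2, with coefficient -2. Constant term is 0.
Degree = 2, leading coefficient = -2, constant term = 0


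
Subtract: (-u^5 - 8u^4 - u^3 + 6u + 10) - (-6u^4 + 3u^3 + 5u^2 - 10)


Distribute the minus sign:
  (-u^5 - 8u^4 - u^3 + 6u + 10)
- (-6u^4 + 3u^3 + 5u^2 - 10)
Negate second polynomial: 6u^4 - 3u^3 - 5u^2 + 10
Add: -u^5 - 2u^4 - 4u^3 - 5u^2 + 6u + 20


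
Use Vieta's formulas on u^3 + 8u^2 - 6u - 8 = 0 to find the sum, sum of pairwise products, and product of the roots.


Monic cubic u^3+bu^2+cu+d=0: sum=-b, pairwise sum=c, product=-d.
b=8, c=-6, d=-8
r1+r2+r3 = -8
r1r2+r1r3+r2r3 = -6
r1r2r3 = 8


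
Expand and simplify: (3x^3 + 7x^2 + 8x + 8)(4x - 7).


Distribute each term of the first polynomial:
  (3x^3)(4x - 7) = 12x^4 - 21x^3
  (7x^2)(4x - 7) = 28x^3 - 49x^2
  (8x)(4x - 7) = 32x^2 - 56x
  (8)(4x - 7) = 32x - 56
Sum: 12x^4 + 7x^3 - 17x^2 - 24x - 56


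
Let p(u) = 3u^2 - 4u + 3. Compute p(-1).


Using direct substitution:
  3 * (-1)^2 = 3
  -4 * (-1)^1 = 4
  constant: 3
Sum = 3 + 4 + 3 = 10


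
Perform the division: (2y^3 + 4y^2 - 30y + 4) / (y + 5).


(2y^3 + 4y^2 - 30y + 4) / (y + 5)
Step 1: 2y^2 * (y + 5) = 2y^3 + 10y^2; subtract.
Step 2: -6y * (y + 5) = -6y^2 - 30y; subtract.
Step 3: 0 * (y + 5) = 0; subtract.
Quotient: 2y^2 - 6y, Remainder: 4


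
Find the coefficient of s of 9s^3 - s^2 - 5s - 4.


Read off the coefficient of s: -5


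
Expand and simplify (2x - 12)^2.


Expand (2x - 12)^2 by repeated multiplication:
= 4x^2 - 48x + 144


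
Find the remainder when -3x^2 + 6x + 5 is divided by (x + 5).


By the Remainder Theorem, the remainder equals p(-5):
  -3*(-5)^2 = -75
  6*(-5)^1 = -30
  constant: 5
Sum: -75 - 30 + 5 = -100


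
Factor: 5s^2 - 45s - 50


Roots satisfy r1 + r2 = -b/a = 9 and r1*r2 = c/a = -10.
So r1 = 10, r2 = -1.
5s^2 - 45s - 50 = 5(s - r1)(s - r2) = 5(s - 10)(s + 1)


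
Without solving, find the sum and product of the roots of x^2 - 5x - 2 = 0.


For ax^2+bx+c=0: sum = -b/a, product = c/a.
a=1, b=-5, c=-2
Sum = -(-5)/1 = 5
Product = (-2)/1 = -2


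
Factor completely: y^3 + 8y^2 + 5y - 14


Try integer roots (divisors of -14). y=-7: p(-7)=0.
Divide out (y + 7): quotient is y^2 + y - 2.
Factor the quadratic: (y - 1)(y + 2)
Result: (y + 7)(y - 1)(y + 2)


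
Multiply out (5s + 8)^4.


Expand (5s + 8)^4 by repeated multiplication:
  (5s + 8)^2 = 25s^2 + 80s + 64
  (5s + 8)^3 = 125s^3 + 600s^2 + 960s + 512
= 625s^4 + 4000s^3 + 9600s^2 + 10240s + 4096


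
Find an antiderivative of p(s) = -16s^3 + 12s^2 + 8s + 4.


Reverse power rule on each term:
  ∫ -16s^3 ds = -4s^4
  ∫ 12s^2 ds = 4s^3
  ∫ 8s ds = 4s^2
  ∫ 4 ds = 4s
F(s) = -4s^4 + 4s^3 + 4s^2 + 4s + C


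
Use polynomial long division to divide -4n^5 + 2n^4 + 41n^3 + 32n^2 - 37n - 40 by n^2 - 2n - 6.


(-4n^5 + 2n^4 + 41n^3 + 32n^2 - 37n - 40) / (n^2 - 2n - 6)
Step 1: -4n^3 * (n^2 - 2n - 6) = -4n^5 + 8n^4 + 24n^3; subtract.
Step 2: -6n^2 * (n^2 - 2n - 6) = -6n^4 + 12n^3 + 36n^2; subtract.
Step 3: 5n * (n^2 - 2n - 6) = 5n^3 - 10n^2 - 30n; subtract.
Step 4: 6 * (n^2 - 2n - 6) = 6n^2 - 12n - 36; subtract.
Quotient: -4n^3 - 6n^2 + 5n + 6, Remainder: 5n - 4


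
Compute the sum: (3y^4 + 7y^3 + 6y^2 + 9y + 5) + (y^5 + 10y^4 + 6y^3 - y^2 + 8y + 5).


Align terms by degree and add:
  3y^4 + 7y^3 + 6y^2 + 9y + 5
+ y^5 + 10y^4 + 6y^3 - y^2 + 8y + 5
= y^5 + 13y^4 + 13y^3 + 5y^2 + 17y + 10


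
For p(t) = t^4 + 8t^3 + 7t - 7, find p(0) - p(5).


p(0) = -7
p(5) = 1653
p(0) - p(5) = -7 - 1653 = -1660


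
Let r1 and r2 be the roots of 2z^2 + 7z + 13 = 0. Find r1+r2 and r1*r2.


For az^2+bz+c=0: sum = -b/a, product = c/a.
a=2, b=7, c=13
Sum = -(7)/2 = -7/2
Product = (13)/2 = 13/2


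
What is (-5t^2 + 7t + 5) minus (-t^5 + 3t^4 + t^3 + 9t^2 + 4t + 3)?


Distribute the minus sign:
  (-5t^2 + 7t + 5)
- (-t^5 + 3t^4 + t^3 + 9t^2 + 4t + 3)
Negate second polynomial: t^5 - 3t^4 - t^3 - 9t^2 - 4t - 3
Add: t^5 - 3t^4 - t^3 - 14t^2 + 3t + 2


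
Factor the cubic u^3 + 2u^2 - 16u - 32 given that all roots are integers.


Try integer roots (divisors of -32). u=4: p(4)=0.
Divide out (u - 4): quotient is u^2 + 6u + 8.
Factor the quadratic: (u + 2)(u + 4)
Result: (u - 4)(u + 2)(u + 4)


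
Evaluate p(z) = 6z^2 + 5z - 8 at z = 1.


Using direct substitution:
  6 * (1)^2 = 6
  5 * (1)^1 = 5
  constant: -8
Sum = 6 + 5 - 8 = 3


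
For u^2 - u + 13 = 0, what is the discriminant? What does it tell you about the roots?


D = b^2 - 4ac = (-1)^2 - 4(1)(13) = 1 - 52 = -51
Since D < 0: two complex conjugate roots (no real roots)


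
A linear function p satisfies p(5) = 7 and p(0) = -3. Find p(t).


p(t) = mt + b. Using p(5)=7, p(0)=-3:
m = (7 + 3)/(5) = 10/5 = 2
b = 7 - m*(5) = 7 - 10 = -3
p(t) = 2t - 3


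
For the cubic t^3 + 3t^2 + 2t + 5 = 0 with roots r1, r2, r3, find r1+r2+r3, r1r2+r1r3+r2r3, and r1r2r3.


Monic cubic t^3+bt^2+ct+d=0: sum=-b, pairwise sum=c, product=-d.
b=3, c=2, d=5
r1+r2+r3 = -3
r1r2+r1r3+r2r3 = 2
r1r2r3 = -5


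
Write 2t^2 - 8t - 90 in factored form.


Roots satisfy r1 + r2 = -b/a = 4 and r1*r2 = c/a = -45.
So r1 = -5, r2 = 9.
2t^2 - 8t - 90 = 2(t - r1)(t - r2) = 2(t + 5)(t - 9)


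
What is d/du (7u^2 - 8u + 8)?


Apply the power rule term by term:
  d/du(7u^2) = 14u
  d/du(-8u) = -8
  d/du(8) = 0
p'(u) = 14u - 8


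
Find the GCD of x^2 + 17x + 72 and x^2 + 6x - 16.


Factor each:
  x^2 + 17x + 72 = (x + 8)(x + 9)
  x^2 + 6x - 16 = (x + 8)(x - 2)
Common monic factor: x + 8


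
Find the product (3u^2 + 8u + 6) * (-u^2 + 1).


Distribute each term of the first polynomial:
  (3u^2)(-u^2 + 1) = -3u^4 + 3u^2
  (8u)(-u^2 + 1) = -8u^3 + 8u
  (6)(-u^2 + 1) = -6u^2 + 6
Sum: -3u^4 - 8u^3 - 3u^2 + 8u + 6


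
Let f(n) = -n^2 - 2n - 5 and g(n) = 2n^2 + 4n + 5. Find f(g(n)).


Substitute g(n) into f:
f(g(n)) = -1*(2n^2 + 4n + 5)^2 + (-2)*(2n^2 + 4n + 5) + (-5)
(2n^2 + 4n + 5)^2 = 4n^4 + 16n^3 + 36n^2 + 40n + 25
Expand and combine: -4n^4 - 16n^3 - 40n^2 - 48n - 40


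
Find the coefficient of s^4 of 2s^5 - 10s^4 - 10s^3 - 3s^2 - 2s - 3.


Read off the coefficient of s^4: -10


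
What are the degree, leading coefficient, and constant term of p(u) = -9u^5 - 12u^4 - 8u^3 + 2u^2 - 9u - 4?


Highest power of u is 5, with coefficient -9. Constant term is -4.
Degree = 5, leading coefficient = -9, constant term = -4


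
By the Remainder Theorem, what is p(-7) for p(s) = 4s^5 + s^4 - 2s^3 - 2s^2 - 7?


By the Remainder Theorem, the remainder equals p(-7):
  4*(-7)^5 = -67228
  1*(-7)^4 = 2401
  -2*(-7)^3 = 686
  -2*(-7)^2 = -98
  0*(-7)^1 = 0
  constant: -7
Sum: -67228 + 2401 + 686 - 98 + 0 - 7 = -64246


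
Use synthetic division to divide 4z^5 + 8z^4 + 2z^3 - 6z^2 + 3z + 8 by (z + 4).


Synthetic division with c = -4. Coefficients: 4, 8, 2, -6, 3, 8
Bring down 4.
  4 * -4 = -16; -16 + 8 = -8
  -8 * -4 = 32; 32 + 2 = 34
  34 * -4 = -136; -136 - 6 = -142
  -142 * -4 = 568; 568 + 3 = 571
  571 * -4 = -2284; -2284 + 8 = -2276
Quotient: 4z^4 - 8z^3 + 34z^2 - 142z + 571, Remainder: -2276
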